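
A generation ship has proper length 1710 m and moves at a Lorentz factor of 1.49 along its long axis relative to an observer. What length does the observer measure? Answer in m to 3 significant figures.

L ≈ 1150 m

γ = 1.49 (given)
Length contraction: L = L₀/γ = 1710/1.49 = 1150 m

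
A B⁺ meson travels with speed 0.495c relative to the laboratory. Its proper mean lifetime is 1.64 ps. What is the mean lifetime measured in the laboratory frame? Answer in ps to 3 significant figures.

Δt ≈ 1.89 ps

γ = 1/√(1 − 0.495²) = 1.1509
Time dilation: Δt = γτ₀ = 1.1509 × 1.64 ps = 1.89 ps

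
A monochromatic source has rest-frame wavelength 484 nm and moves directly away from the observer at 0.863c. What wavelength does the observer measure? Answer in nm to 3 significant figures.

λ_obs ≈ 1780 nm

Relativistic Doppler: λ_obs = λ_src √((1+β)/(1−β))
= 484 × √(1.8630/0.13700) = 484 × 3.6876 = 1780 nm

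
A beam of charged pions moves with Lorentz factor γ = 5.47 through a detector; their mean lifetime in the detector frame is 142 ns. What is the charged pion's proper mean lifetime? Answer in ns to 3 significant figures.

τ₀ ≈ 26.0 ns

γ = 5.47 (given)
Proper time: τ₀ = Δt/γ = 142/5.47 = 26.0 ns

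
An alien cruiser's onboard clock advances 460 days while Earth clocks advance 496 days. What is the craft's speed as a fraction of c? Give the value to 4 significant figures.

γ = Δt/τ₀ = 496/460 = 1.07826
β = √(1 − 1/γ²) = √(1 − 1/1.07826²) = 0.3740

β ≈ 0.3740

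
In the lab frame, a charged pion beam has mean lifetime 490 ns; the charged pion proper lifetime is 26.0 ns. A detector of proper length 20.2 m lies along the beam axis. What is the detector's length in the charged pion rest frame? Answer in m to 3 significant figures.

L ≈ 1.07 m

Time dilation ⇒ γ = Δt/τ₀ = 490/26.0 = 18.846
Length contraction: L = L₀/γ = 20.2/18.846 = 1.07 m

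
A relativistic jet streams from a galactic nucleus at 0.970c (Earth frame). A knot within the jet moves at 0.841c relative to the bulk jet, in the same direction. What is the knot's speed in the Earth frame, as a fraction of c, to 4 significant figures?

Relativistic velocity addition: u = (u' + v)/(1 + u'v/c²)
= (0.841 + 0.970)/(1 + 0.841×0.970) = 1.811/1.81577 = 0.9974

u ≈ 0.9974c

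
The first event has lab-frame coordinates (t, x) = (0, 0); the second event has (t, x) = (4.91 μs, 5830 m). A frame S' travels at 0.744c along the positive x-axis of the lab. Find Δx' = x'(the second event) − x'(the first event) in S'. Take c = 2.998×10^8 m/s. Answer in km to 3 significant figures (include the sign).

Δx' ≈ 7.09 km

γ = 1/√(1 − 0.744²) = 1.4966
Δx' = γ(Δx − vΔt) = 1.4966 × (5830 m − 0.744×(2.998×10^8 m/s)×4.91×10^-6 s)
= 1.4966 × (4734.8 m) = 7.09 km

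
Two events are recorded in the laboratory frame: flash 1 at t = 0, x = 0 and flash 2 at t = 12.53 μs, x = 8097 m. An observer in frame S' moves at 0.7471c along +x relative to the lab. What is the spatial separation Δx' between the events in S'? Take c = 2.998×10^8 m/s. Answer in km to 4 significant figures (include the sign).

Δx' ≈ 7.959 km

γ = 1/√(1 − 0.7471²) = 1.50441
Δx' = γ(Δx − vΔt) = 1.50441 × (8097 m − 0.7471×(2.998×10^8 m/s)×12.53×10^-6 s)
= 1.50441 × (5290.52 m) = 7.959 km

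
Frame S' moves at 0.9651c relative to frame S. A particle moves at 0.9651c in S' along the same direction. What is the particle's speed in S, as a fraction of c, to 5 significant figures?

Relativistic velocity addition: u = (u' + v)/(1 + u'v/c²)
= (0.9651 + 0.9651)/(1 + 0.9651×0.9651) = 1.9302/1.931418 = 0.99937

u ≈ 0.99937c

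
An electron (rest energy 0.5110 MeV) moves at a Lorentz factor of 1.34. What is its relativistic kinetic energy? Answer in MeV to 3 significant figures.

K ≈ 0.174 MeV

γ = 1.34 (given)
K = (γ − 1)m₀c² = (1.34 − 1) × 0.5110 MeV = 0.34000 × 0.5110 MeV = 0.174 MeV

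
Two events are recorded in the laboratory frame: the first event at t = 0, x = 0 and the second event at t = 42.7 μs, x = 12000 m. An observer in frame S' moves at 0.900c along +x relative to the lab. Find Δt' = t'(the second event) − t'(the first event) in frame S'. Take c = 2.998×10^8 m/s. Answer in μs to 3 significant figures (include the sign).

γ = 1/√(1 − 0.900²) = 2.2942
Δt' = γ(Δt − vΔx/c²) = 2.2942 × (42.7 μs − 0.900×12000 m / (2.998×10^8 m/s))
= 2.2942 × (6.6760 μs) = 15.3 μs

Δt' ≈ 15.3 μs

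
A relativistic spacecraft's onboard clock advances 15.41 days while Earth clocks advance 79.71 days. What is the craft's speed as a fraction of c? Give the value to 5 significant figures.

β ≈ 0.98113

γ = Δt/τ₀ = 79.71/15.41 = 5.172615
β = √(1 − 1/γ²) = √(1 − 1/5.172615²) = 0.98113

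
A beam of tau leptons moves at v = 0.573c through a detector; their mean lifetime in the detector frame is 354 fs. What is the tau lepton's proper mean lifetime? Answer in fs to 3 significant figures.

τ₀ ≈ 290 fs

γ = 1/√(1 − 0.573²) = 1.2202
Proper time: τ₀ = Δt/γ = 354/1.2202 = 290 fs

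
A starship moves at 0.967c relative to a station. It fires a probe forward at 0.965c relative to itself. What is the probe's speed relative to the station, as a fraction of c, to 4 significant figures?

Relativistic velocity addition: u = (u' + v)/(1 + u'v/c²)
= (0.965 + 0.967)/(1 + 0.965×0.967) = 1.932/1.93315 = 0.9994

u ≈ 0.9994c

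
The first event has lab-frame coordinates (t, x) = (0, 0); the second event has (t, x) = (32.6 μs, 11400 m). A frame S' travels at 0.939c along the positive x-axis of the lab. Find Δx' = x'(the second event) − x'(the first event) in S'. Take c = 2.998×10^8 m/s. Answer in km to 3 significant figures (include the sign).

γ = 1/√(1 − 0.939²) = 2.9077
Δx' = γ(Δx − vΔt) = 2.9077 × (11400 m − 0.939×(2.998×10^8 m/s)×32.6×10^-6 s)
= 2.9077 × (2222.7 m) = 6.46 km

Δx' ≈ 6.46 km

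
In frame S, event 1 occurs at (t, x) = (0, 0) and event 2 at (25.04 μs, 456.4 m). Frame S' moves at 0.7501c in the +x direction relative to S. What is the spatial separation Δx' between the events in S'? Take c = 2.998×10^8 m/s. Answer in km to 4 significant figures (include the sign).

Δx' ≈ -7.825 km

γ = 1/√(1 − 0.7501²) = 1.51212
Δx' = γ(Δx − vΔt) = 1.51212 × (456.4 m − 0.7501×(2.998×10^8 m/s)×25.04×10^-6 s)
= 1.51212 × (-5174.59 m) = -7.825 km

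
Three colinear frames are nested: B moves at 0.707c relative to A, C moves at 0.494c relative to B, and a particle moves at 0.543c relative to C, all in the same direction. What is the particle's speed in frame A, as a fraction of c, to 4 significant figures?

u ≈ 0.9661c

Compose boost 2: (0.494 + 0.707)/(1 + 0.494×0.707) = 1.201/1.34926 = 0.890119
Compose boost 3: (0.543 + 0.890119)/(1 + 0.543×0.890119) = 1.43312/1.48333 = 0.9661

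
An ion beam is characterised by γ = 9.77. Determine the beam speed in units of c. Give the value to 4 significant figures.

β ≈ 0.9947

β = √(1 − 1/γ²) = √(1 − 1/9.77²) = √(0.989524) = 0.9947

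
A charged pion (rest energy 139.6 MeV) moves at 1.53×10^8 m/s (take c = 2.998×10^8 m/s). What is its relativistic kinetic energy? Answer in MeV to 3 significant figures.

β = v/c = 1.53×10^8 / 2.998×10^8 = 0.51034
γ = 1/√(1 − 0.51034²) = 1.1628
K = (γ − 1)m₀c² = (1.1628 − 1) × 139.6 MeV = 0.16283 × 139.6 MeV = 22.7 MeV

K ≈ 22.7 MeV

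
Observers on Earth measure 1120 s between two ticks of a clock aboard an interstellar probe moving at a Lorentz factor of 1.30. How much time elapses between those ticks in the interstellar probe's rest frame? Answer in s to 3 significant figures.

τ₀ ≈ 862 s

γ = 1.30 (given)
Proper time: τ₀ = Δt/γ = 1120/1.30 = 862 s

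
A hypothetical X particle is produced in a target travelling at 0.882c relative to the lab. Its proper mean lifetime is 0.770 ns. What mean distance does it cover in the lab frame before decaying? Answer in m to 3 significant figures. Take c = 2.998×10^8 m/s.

d ≈ 0.432 m

γ = 1/√(1 − 0.882²) = 2.1220
Dilated lifetime: Δt = γτ₀ = 2.1220 × 0.770 ns = 1.6340 ns
d = vΔt = 0.882c × 1.6340 ns = 2.6442×10^8 m/s × 1.6340×10^-9 s = 0.432 m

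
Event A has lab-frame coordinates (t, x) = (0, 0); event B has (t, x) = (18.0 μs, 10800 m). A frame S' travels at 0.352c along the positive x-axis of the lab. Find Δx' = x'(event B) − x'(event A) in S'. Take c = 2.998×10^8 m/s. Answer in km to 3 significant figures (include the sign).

Δx' ≈ 9.51 km

γ = 1/√(1 − 0.352²) = 1.0684
Δx' = γ(Δx − vΔt) = 1.0684 × (10800 m − 0.352×(2.998×10^8 m/s)×18.0×10^-6 s)
= 1.0684 × (8900.5 m) = 9.51 km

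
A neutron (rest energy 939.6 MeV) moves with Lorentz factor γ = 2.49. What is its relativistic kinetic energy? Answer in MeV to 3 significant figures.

K ≈ 1400 MeV

γ = 2.49 (given)
K = (γ − 1)m₀c² = (2.49 − 1) × 939.6 MeV = 1.4900 × 939.6 MeV = 1400 MeV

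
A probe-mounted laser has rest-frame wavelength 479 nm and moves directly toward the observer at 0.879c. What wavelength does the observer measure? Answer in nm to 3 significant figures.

λ_obs ≈ 122 nm

Relativistic Doppler: λ_obs = λ_src √((1−β)/(1+β))
= 479 × √(0.12100/1.8790) = 479 × 0.25376 = 122 nm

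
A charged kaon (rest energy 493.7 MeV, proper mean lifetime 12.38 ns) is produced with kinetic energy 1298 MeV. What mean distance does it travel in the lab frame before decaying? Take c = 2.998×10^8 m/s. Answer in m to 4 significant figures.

d ≈ 12.95 m

γ = 1 + K/(m₀c²) = 1 + 1298/493.7 = 3.62913
β = √(1 − 1/γ²) = 0.961287
Dilated lifetime: γτ₀ = 3.62913 × 12.38 ns = 44.9286 ns
d = βc·γτ₀ = 0.961287 × (2.998×10^8 m/s) × 4.49286×10^-8 s = 12.95 m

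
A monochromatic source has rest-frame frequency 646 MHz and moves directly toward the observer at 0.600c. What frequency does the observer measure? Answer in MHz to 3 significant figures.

Relativistic Doppler: f_obs = f_src √((1+β)/(1−β))
= 646 × √(1.6000/0.40000) = 646 × 2.0000 = 1290 MHz

f_obs ≈ 1290 MHz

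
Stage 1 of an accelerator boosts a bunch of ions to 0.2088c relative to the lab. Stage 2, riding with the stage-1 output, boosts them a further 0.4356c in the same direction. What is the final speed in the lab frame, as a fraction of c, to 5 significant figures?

u ≈ 0.59068c

Compose boost 2: (0.4356 + 0.2088)/(1 + 0.4356×0.2088) = 0.64440/1.090953 = 0.59068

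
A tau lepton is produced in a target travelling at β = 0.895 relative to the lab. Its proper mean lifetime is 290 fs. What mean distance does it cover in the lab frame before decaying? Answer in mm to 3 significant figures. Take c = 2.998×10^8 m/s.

d ≈ 0.174 mm

γ = 1/√(1 − 0.895²) = 2.2418
Dilated lifetime: Δt = γτ₀ = 2.2418 × 290 fs = 650.13 fs
d = vΔt = 0.895c × 650.13 fs = 2.6832×10^8 m/s × 6.5013×10^-13 s = 0.174 mm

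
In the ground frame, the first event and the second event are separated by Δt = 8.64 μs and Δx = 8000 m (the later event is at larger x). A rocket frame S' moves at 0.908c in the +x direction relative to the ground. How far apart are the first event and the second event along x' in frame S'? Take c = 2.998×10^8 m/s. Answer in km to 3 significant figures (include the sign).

Δx' ≈ 13.5 km

γ = 1/√(1 − 0.908²) = 2.3868
Δx' = γ(Δx − vΔt) = 2.3868 × (8000 m − 0.908×(2.998×10^8 m/s)×8.64×10^-6 s)
= 2.3868 × (5648.0 m) = 13.5 km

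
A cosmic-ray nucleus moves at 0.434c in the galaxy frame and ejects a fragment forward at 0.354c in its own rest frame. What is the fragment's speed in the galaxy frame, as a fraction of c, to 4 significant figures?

Compose boost 2: (0.354 + 0.434)/(1 + 0.354×0.434) = 0.7880/1.15364 = 0.6831

u ≈ 0.6831c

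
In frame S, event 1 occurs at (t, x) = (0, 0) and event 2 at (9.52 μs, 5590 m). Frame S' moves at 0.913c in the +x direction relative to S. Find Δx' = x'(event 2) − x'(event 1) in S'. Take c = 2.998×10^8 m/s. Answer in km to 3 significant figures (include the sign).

Δx' ≈ 7.31 km

γ = 1/√(1 − 0.913²) = 2.4512
Δx' = γ(Δx − vΔt) = 2.4512 × (5590 m − 0.913×(2.998×10^8 m/s)×9.52×10^-6 s)
= 2.4512 × (2984.2 m) = 7.31 km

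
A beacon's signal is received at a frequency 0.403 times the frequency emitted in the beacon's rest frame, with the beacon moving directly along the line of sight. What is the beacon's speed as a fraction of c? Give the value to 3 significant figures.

f_obs/f_src = √((1−β)/(1+β)) = 0.403  ⇒  (1−β)/(1+β) = 0.16241
β = |1 − D²|/(1 + D²) = |1 − 0.16241|/(1 + 0.16241) = 0.721

β ≈ 0.721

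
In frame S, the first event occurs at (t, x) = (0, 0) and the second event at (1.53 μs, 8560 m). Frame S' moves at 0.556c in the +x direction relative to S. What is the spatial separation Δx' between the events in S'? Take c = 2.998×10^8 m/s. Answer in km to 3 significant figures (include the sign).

Δx' ≈ 9.99 km

γ = 1/√(1 − 0.556²) = 1.2031
Δx' = γ(Δx − vΔt) = 1.2031 × (8560 m − 0.556×(2.998×10^8 m/s)×1.53×10^-6 s)
= 1.2031 × (8305.0 m) = 9.99 km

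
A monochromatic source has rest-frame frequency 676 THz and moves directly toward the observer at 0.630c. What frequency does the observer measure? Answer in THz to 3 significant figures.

Relativistic Doppler: f_obs = f_src √((1+β)/(1−β))
= 676 × √(1.6300/0.37000) = 676 × 2.0989 = 1420 THz

f_obs ≈ 1420 THz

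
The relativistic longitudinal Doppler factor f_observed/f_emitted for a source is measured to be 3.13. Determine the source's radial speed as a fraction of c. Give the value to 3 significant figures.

f_obs/f_src = √((1+β)/(1−β)) = 3.13  ⇒  (1+β)/(1−β) = 9.7969
β = |1 − D²|/(1 + D²) = |1 − 9.7969|/(1 + 9.7969) = 0.815

β ≈ 0.815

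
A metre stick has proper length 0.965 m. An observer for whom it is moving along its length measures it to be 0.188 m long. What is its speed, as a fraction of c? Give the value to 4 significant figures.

γ = L₀/L = 0.965/0.188 = 5.13298
β = √(1 − 1/γ²) = 0.9808

β ≈ 0.9808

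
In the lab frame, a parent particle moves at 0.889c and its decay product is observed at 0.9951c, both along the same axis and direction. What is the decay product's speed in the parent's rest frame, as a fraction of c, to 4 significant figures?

u' ≈ 0.9198c

Inverse velocity addition: u' = (u − v)/(1 − uv/c²)
= (0.9951 − 0.889)/(1 − 0.9951×0.889) = 0.1061/0.115356 = 0.9198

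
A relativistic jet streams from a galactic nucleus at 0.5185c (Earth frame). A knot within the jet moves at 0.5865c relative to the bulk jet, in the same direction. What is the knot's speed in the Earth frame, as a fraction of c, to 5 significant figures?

u ≈ 0.84733c

Relativistic velocity addition: u = (u' + v)/(1 + u'v/c²)
= (0.5865 + 0.5185)/(1 + 0.5865×0.5185) = 1.1050/1.304100 = 0.84733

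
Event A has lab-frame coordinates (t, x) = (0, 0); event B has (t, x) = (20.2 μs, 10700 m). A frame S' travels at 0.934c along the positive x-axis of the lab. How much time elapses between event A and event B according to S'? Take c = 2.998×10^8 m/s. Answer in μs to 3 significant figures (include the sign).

γ = 1/√(1 − 0.934²) = 2.7990
Δt' = γ(Δt − vΔx/c²) = 2.7990 × (20.2 μs − 0.934×10700 m / (2.998×10^8 m/s))
= 2.7990 × (-13.135 μs) = -36.8 μs

Δt' ≈ -36.8 μs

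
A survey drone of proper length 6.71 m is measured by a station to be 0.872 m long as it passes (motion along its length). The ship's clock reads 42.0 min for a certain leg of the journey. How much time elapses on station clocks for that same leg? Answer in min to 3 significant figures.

Length contraction ⇒ γ = L₀/L = 6.71/0.872 = 7.6950
Time dilation: Δt = γτ₀ = 7.6950 × 42.0 min = 323 min

Δt ≈ 323 min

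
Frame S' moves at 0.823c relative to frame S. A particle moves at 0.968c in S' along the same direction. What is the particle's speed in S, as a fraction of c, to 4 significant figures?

Relativistic velocity addition: u = (u' + v)/(1 + u'v/c²)
= (0.968 + 0.823)/(1 + 0.968×0.823) = 1.791/1.79666 = 0.9968

u ≈ 0.9968c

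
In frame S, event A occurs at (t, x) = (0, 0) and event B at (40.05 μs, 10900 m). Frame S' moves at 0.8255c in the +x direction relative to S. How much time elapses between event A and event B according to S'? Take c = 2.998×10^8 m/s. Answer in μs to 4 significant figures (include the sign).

Δt' ≈ 17.78 μs

γ = 1/√(1 − 0.8255²) = 1.77179
Δt' = γ(Δt − vΔx/c²) = 1.77179 × (40.05 μs − 0.8255×10900 m / (2.998×10^8 m/s))
= 1.77179 × (10.0368 μs) = 17.78 μs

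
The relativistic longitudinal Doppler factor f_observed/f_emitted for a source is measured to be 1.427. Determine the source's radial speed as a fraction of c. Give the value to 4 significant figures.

β ≈ 0.3413

f_obs/f_src = √((1+β)/(1−β)) = 1.427  ⇒  (1+β)/(1−β) = 2.03633
β = |1 − D²|/(1 + D²) = |1 − 2.03633|/(1 + 2.03633) = 0.3413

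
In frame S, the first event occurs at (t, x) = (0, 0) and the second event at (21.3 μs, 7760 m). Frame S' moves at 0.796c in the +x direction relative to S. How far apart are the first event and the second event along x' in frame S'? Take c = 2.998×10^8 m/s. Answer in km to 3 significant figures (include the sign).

γ = 1/√(1 − 0.796²) = 1.6521
Δx' = γ(Δx − vΔt) = 1.6521 × (7760 m − 0.796×(2.998×10^8 m/s)×21.3×10^-6 s)
= 1.6521 × (2677.0 m) = 4.42 km

Δx' ≈ 4.42 km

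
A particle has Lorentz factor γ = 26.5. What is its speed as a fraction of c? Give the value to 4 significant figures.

β ≈ 0.9993

β = √(1 − 1/γ²) = √(1 − 1/26.5²) = √(0.998576) = 0.9993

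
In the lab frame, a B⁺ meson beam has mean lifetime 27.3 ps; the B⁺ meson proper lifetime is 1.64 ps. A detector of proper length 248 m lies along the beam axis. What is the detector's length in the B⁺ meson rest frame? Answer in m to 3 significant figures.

Time dilation ⇒ γ = Δt/τ₀ = 27.3/1.64 = 16.646
Length contraction: L = L₀/γ = 248/16.646 = 14.9 m

L ≈ 14.9 m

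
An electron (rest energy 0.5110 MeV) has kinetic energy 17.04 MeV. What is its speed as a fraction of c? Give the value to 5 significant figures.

β ≈ 0.99958

γ = 1 + K/(m₀c²) = 1 + 17.04/0.5110 = 34.34638
β = √(1 − 1/γ²) = 0.99958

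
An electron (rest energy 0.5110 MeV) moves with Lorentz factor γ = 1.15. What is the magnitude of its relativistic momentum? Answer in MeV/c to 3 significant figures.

β = √(1 − 1/γ²) = √(1 − 1/1.15²) = 0.49382
p = γβm₀c = 1.15 × 0.49382 × 0.5110 MeV/c = 0.290 MeV/c

p ≈ 0.290 MeV/c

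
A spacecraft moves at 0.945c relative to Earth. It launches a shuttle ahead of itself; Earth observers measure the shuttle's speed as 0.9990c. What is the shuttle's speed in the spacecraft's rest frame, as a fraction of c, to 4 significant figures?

u' ≈ 0.9652c

Inverse velocity addition: u' = (u − v)/(1 − uv/c²)
= (0.9990 − 0.945)/(1 − 0.9990×0.945) = 0.05400/0.0559450 = 0.9652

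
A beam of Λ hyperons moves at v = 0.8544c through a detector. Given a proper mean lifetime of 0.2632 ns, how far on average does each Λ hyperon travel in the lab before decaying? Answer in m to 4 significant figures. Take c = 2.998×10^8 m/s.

γ = 1/√(1 − 0.8544²) = 1.92450
Dilated lifetime: Δt = γτ₀ = 1.92450 × 0.2632 ns = 0.506528 ns
d = vΔt = 0.8544c × 0.506528 ns = 2.56149×10^8 m/s × 5.06528×10^-10 s = 0.1297 m

d ≈ 0.1297 m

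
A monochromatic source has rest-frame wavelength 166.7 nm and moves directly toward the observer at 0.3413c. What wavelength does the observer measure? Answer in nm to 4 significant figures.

λ_obs ≈ 116.8 nm

Relativistic Doppler: λ_obs = λ_src √((1−β)/(1+β))
= 166.7 × √(0.658700/1.34130) = 166.7 × 0.700779 = 116.8 nm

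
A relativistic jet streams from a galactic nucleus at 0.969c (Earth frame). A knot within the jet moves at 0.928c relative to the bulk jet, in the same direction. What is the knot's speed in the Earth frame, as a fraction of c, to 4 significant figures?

u ≈ 0.9988c

Relativistic velocity addition: u = (u' + v)/(1 + u'v/c²)
= (0.928 + 0.969)/(1 + 0.928×0.969) = 1.897/1.89923 = 0.9988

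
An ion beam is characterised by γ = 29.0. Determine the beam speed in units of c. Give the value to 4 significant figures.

β ≈ 0.9994

β = √(1 − 1/γ²) = √(1 − 1/29.0²) = √(0.998811) = 0.9994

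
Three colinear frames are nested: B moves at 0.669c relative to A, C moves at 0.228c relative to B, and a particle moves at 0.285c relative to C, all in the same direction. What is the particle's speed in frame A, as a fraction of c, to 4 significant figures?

u ≈ 0.8703c

Compose boost 2: (0.228 + 0.669)/(1 + 0.228×0.669) = 0.8970/1.15253 = 0.778286
Compose boost 3: (0.285 + 0.778286)/(1 + 0.285×0.778286) = 1.06329/1.22181 = 0.8703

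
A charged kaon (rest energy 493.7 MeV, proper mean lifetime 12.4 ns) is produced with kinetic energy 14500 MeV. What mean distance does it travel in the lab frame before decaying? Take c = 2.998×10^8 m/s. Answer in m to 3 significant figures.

γ = 1 + K/(m₀c²) = 1 + 14500/493.7 = 30.370
β = √(1 − 1/γ²) = 0.99946
Dilated lifetime: γτ₀ = 30.370 × 12.4 ns = 376.59 ns
d = βc·γτ₀ = 0.99946 × (2.998×10^8 m/s) × 3.7659×10^-7 s = 113 m

d ≈ 113 m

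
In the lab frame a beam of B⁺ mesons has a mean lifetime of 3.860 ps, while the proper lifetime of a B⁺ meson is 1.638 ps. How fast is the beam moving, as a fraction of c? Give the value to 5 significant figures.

β ≈ 0.90550

γ = Δt/τ₀ = 3.860/1.638 = 2.356532
β = √(1 − 1/γ²) = √(1 − 1/2.356532²) = 0.90550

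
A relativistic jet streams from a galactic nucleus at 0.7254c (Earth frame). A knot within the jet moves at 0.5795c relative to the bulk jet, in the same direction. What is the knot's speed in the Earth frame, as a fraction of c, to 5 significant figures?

Relativistic velocity addition: u = (u' + v)/(1 + u'v/c²)
= (0.5795 + 0.7254)/(1 + 0.5795×0.7254) = 1.3049/1.420369 = 0.91870

u ≈ 0.91870c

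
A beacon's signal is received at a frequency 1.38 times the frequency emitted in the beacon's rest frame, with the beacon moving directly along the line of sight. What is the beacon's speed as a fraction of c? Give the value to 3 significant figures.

β ≈ 0.311

f_obs/f_src = √((1+β)/(1−β)) = 1.38  ⇒  (1+β)/(1−β) = 1.9044
β = |1 − D²|/(1 + D²) = |1 − 1.9044|/(1 + 1.9044) = 0.311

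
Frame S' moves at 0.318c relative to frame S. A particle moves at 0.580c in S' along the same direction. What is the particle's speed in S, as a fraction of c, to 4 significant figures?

u ≈ 0.7582c

Relativistic velocity addition: u = (u' + v)/(1 + u'v/c²)
= (0.580 + 0.318)/(1 + 0.580×0.318) = 0.8980/1.18444 = 0.7582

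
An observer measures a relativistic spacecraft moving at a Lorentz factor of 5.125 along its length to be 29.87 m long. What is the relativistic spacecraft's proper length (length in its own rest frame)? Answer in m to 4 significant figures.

γ = 5.125 (given)
L₀ = γL = 5.125 × 29.87 = 153.1 m

L₀ ≈ 153.1 m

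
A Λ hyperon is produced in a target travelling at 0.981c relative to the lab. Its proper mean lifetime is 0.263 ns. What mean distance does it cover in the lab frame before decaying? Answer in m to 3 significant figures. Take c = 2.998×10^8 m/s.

d ≈ 0.399 m

γ = 1/√(1 − 0.981²) = 5.1544
Dilated lifetime: Δt = γτ₀ = 5.1544 × 0.263 ns = 1.3556 ns
d = vΔt = 0.981c × 1.3556 ns = 2.9410×10^8 m/s × 1.3556×10^-9 s = 0.399 m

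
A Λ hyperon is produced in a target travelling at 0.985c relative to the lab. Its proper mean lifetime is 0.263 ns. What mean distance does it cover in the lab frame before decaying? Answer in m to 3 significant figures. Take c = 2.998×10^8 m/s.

γ = 1/√(1 − 0.985²) = 5.7953
Dilated lifetime: Δt = γτ₀ = 5.7953 × 0.263 ns = 1.5242 ns
d = vΔt = 0.985c × 1.5242 ns = 2.9530×10^8 m/s × 1.5242×10^-9 s = 0.450 m

d ≈ 0.450 m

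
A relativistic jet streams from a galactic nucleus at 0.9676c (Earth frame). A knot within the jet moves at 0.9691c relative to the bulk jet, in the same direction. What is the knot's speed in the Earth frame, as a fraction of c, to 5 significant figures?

Relativistic velocity addition: u = (u' + v)/(1 + u'v/c²)
= (0.9691 + 0.9676)/(1 + 0.9691×0.9676) = 1.9367/1.937701 = 0.99948

u ≈ 0.99948c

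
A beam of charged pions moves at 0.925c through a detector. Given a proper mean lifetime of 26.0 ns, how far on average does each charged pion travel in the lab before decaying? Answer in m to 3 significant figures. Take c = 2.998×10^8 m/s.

γ = 1/√(1 − 0.925²) = 2.6318
Dilated lifetime: Δt = γτ₀ = 2.6318 × 26.0 ns = 68.427 ns
d = vΔt = 0.925c × 68.427 ns = 2.7732×10^8 m/s × 6.8427×10^-8 s = 19.0 m

d ≈ 19.0 m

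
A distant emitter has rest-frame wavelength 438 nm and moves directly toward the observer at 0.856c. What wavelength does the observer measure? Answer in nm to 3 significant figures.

λ_obs ≈ 122 nm

Relativistic Doppler: λ_obs = λ_src √((1−β)/(1+β))
= 438 × √(0.14400/1.8560) = 438 × 0.27854 = 122 nm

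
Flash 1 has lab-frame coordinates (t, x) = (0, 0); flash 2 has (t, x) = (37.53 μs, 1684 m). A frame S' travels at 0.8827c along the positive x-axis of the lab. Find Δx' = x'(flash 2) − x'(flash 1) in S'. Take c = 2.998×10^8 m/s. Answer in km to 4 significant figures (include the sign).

Δx' ≈ -17.55 km

γ = 1/√(1 − 0.8827²) = 2.12795
Δx' = γ(Δx − vΔt) = 2.12795 × (1684 m − 0.8827×(2.998×10^8 m/s)×37.53×10^-6 s)
= 2.12795 × (-8247.69 m) = -17.55 km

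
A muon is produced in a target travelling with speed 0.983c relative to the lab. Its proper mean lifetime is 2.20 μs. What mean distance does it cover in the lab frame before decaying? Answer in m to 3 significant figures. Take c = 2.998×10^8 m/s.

γ = 1/√(1 − 0.983²) = 5.4465
Dilated lifetime: Δt = γτ₀ = 5.4465 × 2.20 μs = 11.982 μs
d = vΔt = 0.983c × 11.982 μs = 2.9470×10^8 m/s × 1.1982×10^-5 s = 3530 m

d ≈ 3530 m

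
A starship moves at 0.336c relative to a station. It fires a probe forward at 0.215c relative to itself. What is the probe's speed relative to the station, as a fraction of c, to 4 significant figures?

u ≈ 0.5139c

Relativistic velocity addition: u = (u' + v)/(1 + u'v/c²)
= (0.215 + 0.336)/(1 + 0.215×0.336) = 0.5510/1.07224 = 0.5139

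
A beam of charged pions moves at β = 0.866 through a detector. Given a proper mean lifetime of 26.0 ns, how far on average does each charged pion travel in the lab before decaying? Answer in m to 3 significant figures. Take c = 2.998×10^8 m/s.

γ = 1/√(1 − 0.866²) = 1.9998
Dilated lifetime: Δt = γτ₀ = 1.9998 × 26.0 ns = 51.995 ns
d = vΔt = 0.866c × 51.995 ns = 2.5963×10^8 m/s × 5.1995×10^-8 s = 13.5 m

d ≈ 13.5 m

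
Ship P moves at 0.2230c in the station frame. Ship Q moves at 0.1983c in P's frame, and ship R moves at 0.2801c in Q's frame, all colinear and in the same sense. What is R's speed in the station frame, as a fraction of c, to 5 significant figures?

u ≈ 0.61415c

Compose boost 2: (0.1983 + 0.2230)/(1 + 0.1983×0.2230) = 0.42130/1.044221 = 0.4034587
Compose boost 3: (0.2801 + 0.4034587)/(1 + 0.2801×0.4034587) = 0.6835587/1.113009 = 0.61415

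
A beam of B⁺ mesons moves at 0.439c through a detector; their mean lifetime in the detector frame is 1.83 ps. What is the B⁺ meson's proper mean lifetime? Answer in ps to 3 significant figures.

τ₀ ≈ 1.64 ps

γ = 1/√(1 − 0.439²) = 1.1130
Proper time: τ₀ = Δt/γ = 1.83/1.1130 = 1.64 ps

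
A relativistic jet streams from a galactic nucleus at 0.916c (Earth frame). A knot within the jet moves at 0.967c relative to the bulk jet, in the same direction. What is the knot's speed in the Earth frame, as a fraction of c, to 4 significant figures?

u ≈ 0.9985c

Relativistic velocity addition: u = (u' + v)/(1 + u'v/c²)
= (0.967 + 0.916)/(1 + 0.967×0.916) = 1.883/1.88577 = 0.9985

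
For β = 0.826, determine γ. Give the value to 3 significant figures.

γ = 1/√(1 − β²) = 1/√(1 − 0.826²) = 1/√(0.31772) = 1.77

γ ≈ 1.77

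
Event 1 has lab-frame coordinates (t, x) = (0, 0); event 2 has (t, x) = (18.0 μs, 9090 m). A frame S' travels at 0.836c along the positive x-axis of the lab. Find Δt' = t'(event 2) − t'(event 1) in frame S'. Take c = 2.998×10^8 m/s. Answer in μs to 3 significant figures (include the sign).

Δt' ≈ -13.4 μs

γ = 1/√(1 − 0.836²) = 1.8224
Δt' = γ(Δt − vΔx/c²) = 1.8224 × (18.0 μs − 0.836×9090 m / (2.998×10^8 m/s))
= 1.8224 × (-7.3477 μs) = -13.4 μs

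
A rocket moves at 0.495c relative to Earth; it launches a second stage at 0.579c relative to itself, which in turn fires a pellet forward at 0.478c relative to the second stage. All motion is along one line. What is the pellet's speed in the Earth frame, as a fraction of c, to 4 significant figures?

u ≈ 0.9383c

Compose boost 2: (0.579 + 0.495)/(1 + 0.579×0.495) = 1.074/1.28660 = 0.834755
Compose boost 3: (0.478 + 0.834755)/(1 + 0.478×0.834755) = 1.31276/1.39901 = 0.9383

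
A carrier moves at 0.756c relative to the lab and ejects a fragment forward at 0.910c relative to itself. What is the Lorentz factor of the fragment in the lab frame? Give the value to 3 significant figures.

u_lab = (0.910 + 0.756)/(1 + 0.910×0.756) = 1.666/1.68796 = 0.986990
γ = 1/√(1 − 0.986990²) = 6.22

γ ≈ 6.22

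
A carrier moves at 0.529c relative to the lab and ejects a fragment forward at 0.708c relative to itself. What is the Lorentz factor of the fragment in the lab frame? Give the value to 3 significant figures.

γ ≈ 2.29

u_lab = (0.708 + 0.529)/(1 + 0.708×0.529) = 1.237/1.37453 = 0.899943
γ = 1/√(1 − 0.899943²) = 2.29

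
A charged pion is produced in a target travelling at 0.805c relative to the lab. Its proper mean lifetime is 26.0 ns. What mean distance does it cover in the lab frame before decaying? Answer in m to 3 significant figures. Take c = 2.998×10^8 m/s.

d ≈ 10.6 m

γ = 1/√(1 − 0.805²) = 1.6856
Dilated lifetime: Δt = γτ₀ = 1.6856 × 26.0 ns = 43.825 ns
d = vΔt = 0.805c × 43.825 ns = 2.4134×10^8 m/s × 4.3825×10^-8 s = 10.6 m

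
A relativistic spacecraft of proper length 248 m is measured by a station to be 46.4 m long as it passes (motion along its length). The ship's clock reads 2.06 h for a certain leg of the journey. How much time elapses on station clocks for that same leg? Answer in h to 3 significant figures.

Length contraction ⇒ γ = L₀/L = 248/46.4 = 5.3448
Time dilation: Δt = γτ₀ = 5.3448 × 2.06 h = 11.0 h

Δt ≈ 11.0 h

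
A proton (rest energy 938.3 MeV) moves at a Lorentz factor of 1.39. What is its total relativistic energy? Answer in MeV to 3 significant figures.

E ≈ 1300 MeV

γ = 1.39 (given)
E = γm₀c² = 1.39 × 938.3 MeV = 1300 MeV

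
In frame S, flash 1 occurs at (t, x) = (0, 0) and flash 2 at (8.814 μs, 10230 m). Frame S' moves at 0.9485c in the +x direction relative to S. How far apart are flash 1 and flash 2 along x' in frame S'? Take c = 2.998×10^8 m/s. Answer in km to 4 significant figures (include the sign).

γ = 1/√(1 − 0.9485²) = 3.15679
Δx' = γ(Δx − vΔt) = 3.15679 × (10230 m − 0.9485×(2.998×10^8 m/s)×8.814×10^-6 s)
= 3.15679 × (7723.65 m) = 24.38 km

Δx' ≈ 24.38 km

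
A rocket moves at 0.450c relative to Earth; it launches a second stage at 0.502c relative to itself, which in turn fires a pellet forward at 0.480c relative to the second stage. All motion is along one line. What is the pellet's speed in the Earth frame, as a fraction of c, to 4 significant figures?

Compose boost 2: (0.502 + 0.450)/(1 + 0.502×0.450) = 0.9520/1.22590 = 0.776572
Compose boost 3: (0.480 + 0.776572)/(1 + 0.480×0.776572) = 1.25657/1.37275 = 0.9154

u ≈ 0.9154c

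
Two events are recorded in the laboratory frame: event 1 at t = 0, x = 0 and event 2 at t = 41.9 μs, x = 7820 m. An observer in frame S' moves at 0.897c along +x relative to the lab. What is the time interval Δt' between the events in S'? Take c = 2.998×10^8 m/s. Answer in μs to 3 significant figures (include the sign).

Δt' ≈ 41.9 μs

γ = 1/√(1 − 0.897²) = 2.2623
Δt' = γ(Δt − vΔx/c²) = 2.2623 × (41.9 μs − 0.897×7820 m / (2.998×10^8 m/s))
= 2.2623 × (18.503 μs) = 41.9 μs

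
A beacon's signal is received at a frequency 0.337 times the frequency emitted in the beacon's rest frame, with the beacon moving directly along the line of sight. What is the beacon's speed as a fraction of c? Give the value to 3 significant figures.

f_obs/f_src = √((1−β)/(1+β)) = 0.337  ⇒  (1−β)/(1+β) = 0.11357
β = |1 − D²|/(1 + D²) = |1 − 0.11357|/(1 + 0.11357) = 0.796

β ≈ 0.796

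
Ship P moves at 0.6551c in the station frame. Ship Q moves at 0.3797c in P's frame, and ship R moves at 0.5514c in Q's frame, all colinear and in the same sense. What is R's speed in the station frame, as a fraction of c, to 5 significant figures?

u ≈ 0.94725c

Compose boost 2: (0.3797 + 0.6551)/(1 + 0.3797×0.6551) = 1.0348/1.248741 = 0.8286743
Compose boost 3: (0.5514 + 0.8286743)/(1 + 0.5514×0.8286743) = 1.380074/1.456931 = 0.94725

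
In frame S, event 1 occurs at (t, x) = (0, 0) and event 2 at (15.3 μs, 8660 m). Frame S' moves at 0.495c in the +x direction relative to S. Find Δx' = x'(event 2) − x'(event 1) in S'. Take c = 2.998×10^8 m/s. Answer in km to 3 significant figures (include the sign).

Δx' ≈ 7.35 km

γ = 1/√(1 − 0.495²) = 1.1509
Δx' = γ(Δx − vΔt) = 1.1509 × (8660 m − 0.495×(2.998×10^8 m/s)×15.3×10^-6 s)
= 1.1509 × (6389.5 m) = 7.35 km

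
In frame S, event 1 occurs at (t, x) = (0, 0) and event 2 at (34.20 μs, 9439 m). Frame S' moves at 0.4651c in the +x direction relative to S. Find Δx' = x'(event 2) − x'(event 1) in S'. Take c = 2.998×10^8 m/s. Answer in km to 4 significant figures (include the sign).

γ = 1/√(1 − 0.4651²) = 1.12961
Δx' = γ(Δx − vΔt) = 1.12961 × (9439 m − 0.4651×(2.998×10^8 m/s)×34.20×10^-6 s)
= 1.12961 × (4670.26 m) = 5.276 km

Δx' ≈ 5.276 km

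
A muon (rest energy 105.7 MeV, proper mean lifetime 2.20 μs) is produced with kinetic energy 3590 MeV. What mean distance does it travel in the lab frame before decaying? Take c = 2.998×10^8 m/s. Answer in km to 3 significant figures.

d ≈ 23.1 km

γ = 1 + K/(m₀c²) = 1 + 3590/105.7 = 34.964
β = √(1 − 1/γ²) = 0.99959
Dilated lifetime: γτ₀ = 34.964 × 2.20 μs = 76.921 μs
d = βc·γτ₀ = 0.99959 × (2.998×10^8 m/s) × 7.6921×10^-5 s = 23.1 km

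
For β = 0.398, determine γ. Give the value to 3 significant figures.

γ = 1/√(1 − β²) = 1/√(1 − 0.398²) = 1/√(0.84160) = 1.09

γ ≈ 1.09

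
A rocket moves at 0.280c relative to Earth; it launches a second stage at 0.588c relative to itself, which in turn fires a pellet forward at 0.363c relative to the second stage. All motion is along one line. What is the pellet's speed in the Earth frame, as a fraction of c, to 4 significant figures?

u ≈ 0.8723c

Compose boost 2: (0.588 + 0.280)/(1 + 0.588×0.280) = 0.8680/1.16464 = 0.745295
Compose boost 3: (0.363 + 0.745295)/(1 + 0.363×0.745295) = 1.10829/1.27054 = 0.8723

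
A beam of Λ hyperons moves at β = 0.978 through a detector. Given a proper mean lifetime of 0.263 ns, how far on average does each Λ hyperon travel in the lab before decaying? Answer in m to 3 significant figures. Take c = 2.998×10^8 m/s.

γ = 1/√(1 − 0.978²) = 4.7938
Dilated lifetime: Δt = γτ₀ = 4.7938 × 0.263 ns = 1.2608 ns
d = vΔt = 0.978c × 1.2608 ns = 2.9320×10^8 m/s × 1.2608×10^-9 s = 0.370 m

d ≈ 0.370 m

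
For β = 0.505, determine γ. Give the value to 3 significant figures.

γ = 1/√(1 − β²) = 1/√(1 − 0.505²) = 1/√(0.74497) = 1.16

γ ≈ 1.16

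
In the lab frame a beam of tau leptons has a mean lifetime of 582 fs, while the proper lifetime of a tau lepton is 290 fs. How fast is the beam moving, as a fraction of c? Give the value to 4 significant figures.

β ≈ 0.8670

γ = Δt/τ₀ = 582/290 = 2.00690
β = √(1 − 1/γ²) = √(1 − 1/2.00690²) = 0.8670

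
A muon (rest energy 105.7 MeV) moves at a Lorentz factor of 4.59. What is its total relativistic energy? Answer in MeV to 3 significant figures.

E ≈ 485 MeV

γ = 4.59 (given)
E = γm₀c² = 4.59 × 105.7 MeV = 485 MeV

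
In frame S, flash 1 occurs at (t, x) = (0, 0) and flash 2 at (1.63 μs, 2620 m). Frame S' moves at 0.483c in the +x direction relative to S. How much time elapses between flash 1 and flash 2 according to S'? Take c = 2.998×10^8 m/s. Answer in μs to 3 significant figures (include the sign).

γ = 1/√(1 − 0.483²) = 1.1420
Δt' = γ(Δt − vΔx/c²) = 1.1420 × (1.63 μs − 0.483×2620 m / (2.998×10^8 m/s))
= 1.1420 × (-2.5910 μs) = -2.96 μs

Δt' ≈ -2.96 μs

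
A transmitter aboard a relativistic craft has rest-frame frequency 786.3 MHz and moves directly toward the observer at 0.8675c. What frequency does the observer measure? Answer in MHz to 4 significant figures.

f_obs ≈ 2952 MHz

Relativistic Doppler: f_obs = f_src √((1+β)/(1−β))
= 786.3 × √(1.86750/0.132500) = 786.3 × 3.75424 = 2952 MHz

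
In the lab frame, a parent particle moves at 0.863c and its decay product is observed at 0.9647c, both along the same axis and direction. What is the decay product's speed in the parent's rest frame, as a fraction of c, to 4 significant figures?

u' ≈ 0.6073c

Inverse velocity addition: u' = (u − v)/(1 − uv/c²)
= (0.9647 − 0.863)/(1 − 0.9647×0.863) = 0.1017/0.167464 = 0.6073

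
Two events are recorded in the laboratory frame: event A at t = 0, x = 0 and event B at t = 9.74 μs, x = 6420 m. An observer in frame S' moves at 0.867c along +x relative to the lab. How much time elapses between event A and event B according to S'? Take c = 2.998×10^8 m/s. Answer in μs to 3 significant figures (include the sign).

γ = 1/√(1 − 0.867²) = 2.0068
Δt' = γ(Δt − vΔx/c²) = 2.0068 × (9.74 μs − 0.867×6420 m / (2.998×10^8 m/s))
= 2.0068 × (-8.8262 μs) = -17.7 μs

Δt' ≈ -17.7 μs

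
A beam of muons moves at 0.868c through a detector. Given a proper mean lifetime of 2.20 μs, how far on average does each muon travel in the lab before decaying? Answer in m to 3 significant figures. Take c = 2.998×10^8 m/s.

d ≈ 1150 m

γ = 1/√(1 − 0.868²) = 2.0138
Dilated lifetime: Δt = γτ₀ = 2.0138 × 2.20 μs = 4.4304 μs
d = vΔt = 0.868c × 4.4304 μs = 2.6023×10^8 m/s × 4.4304×10^-6 s = 1150 m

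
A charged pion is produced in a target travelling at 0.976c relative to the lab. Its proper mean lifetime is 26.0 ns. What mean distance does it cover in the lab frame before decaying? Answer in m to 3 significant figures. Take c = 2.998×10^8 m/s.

d ≈ 34.9 m

γ = 1/√(1 − 0.976²) = 4.5920
Dilated lifetime: Δt = γτ₀ = 4.5920 × 26.0 ns = 119.39 ns
d = vΔt = 0.976c × 119.39 ns = 2.9260×10^8 m/s × 1.1939×10^-7 s = 34.9 m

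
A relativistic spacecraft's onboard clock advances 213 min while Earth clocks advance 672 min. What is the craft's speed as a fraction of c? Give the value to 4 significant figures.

β ≈ 0.9484

γ = Δt/τ₀ = 672/213 = 3.15493
β = √(1 − 1/γ²) = √(1 − 1/3.15493²) = 0.9484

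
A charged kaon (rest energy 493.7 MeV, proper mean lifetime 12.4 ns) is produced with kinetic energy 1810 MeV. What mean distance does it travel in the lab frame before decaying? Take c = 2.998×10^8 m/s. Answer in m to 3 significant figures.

γ = 1 + K/(m₀c²) = 1 + 1810/493.7 = 4.6662
β = √(1 − 1/γ²) = 0.97677
Dilated lifetime: γτ₀ = 4.6662 × 12.4 ns = 57.861 ns
d = βc·γτ₀ = 0.97677 × (2.998×10^8 m/s) × 5.7861×10^-8 s = 16.9 m

d ≈ 16.9 m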